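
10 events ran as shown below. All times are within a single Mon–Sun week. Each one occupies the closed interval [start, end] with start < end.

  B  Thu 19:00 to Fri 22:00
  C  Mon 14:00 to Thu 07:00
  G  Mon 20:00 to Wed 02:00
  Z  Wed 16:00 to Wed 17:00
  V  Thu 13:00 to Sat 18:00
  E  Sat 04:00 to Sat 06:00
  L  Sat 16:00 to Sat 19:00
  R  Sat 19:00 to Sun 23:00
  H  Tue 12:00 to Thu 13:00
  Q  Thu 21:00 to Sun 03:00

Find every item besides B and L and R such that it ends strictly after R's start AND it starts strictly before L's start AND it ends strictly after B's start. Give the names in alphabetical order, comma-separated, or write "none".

Conditions: its end is strictly after R's start (X.end > Sat 19:00) AND its start is strictly before L's start (X.start < Sat 16:00) AND its end is strictly after B's start (X.end > Thu 19:00).
C: end Thu 07:00 > Sat 19:00? ✗; start Mon 14:00 < Sat 16:00? ✓; end Thu 07:00 > Thu 19:00? ✗ → no.
E: end Sat 06:00 > Sat 19:00? ✗; start Sat 04:00 < Sat 16:00? ✓; end Sat 06:00 > Thu 19:00? ✓ → no.
G: end Wed 02:00 > Sat 19:00? ✗; start Mon 20:00 < Sat 16:00? ✓; end Wed 02:00 > Thu 19:00? ✗ → no.
H: end Thu 13:00 > Sat 19:00? ✗; start Tue 12:00 < Sat 16:00? ✓; end Thu 13:00 > Thu 19:00? ✗ → no.
Q: end Sun 03:00 > Sat 19:00? ✓; start Thu 21:00 < Sat 16:00? ✓; end Sun 03:00 > Thu 19:00? ✓ → yes.
V: end Sat 18:00 > Sat 19:00? ✗; start Thu 13:00 < Sat 16:00? ✓; end Sat 18:00 > Thu 19:00? ✓ → no.
Z: end Wed 17:00 > Sat 19:00? ✗; start Wed 16:00 < Sat 16:00? ✓; end Wed 17:00 > Thu 19:00? ✗ → no.
Result: Q.

Q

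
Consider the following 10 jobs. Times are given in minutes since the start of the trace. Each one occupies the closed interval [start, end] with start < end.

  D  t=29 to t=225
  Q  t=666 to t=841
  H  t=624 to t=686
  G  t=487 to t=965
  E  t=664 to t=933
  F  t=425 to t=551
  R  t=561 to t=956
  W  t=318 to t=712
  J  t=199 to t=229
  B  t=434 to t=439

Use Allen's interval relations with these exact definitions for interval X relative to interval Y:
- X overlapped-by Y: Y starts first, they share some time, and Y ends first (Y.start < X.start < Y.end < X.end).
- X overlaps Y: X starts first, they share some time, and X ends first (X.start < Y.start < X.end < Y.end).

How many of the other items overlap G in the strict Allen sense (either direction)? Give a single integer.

Target G = [t=487, t=965].
B [t=434, t=439] → before → no.
D [t=29, t=225] → before → no.
E [t=664, t=933] → during → no.
F [t=425, t=551] → overlaps → counts.
H [t=624, t=686] → during → no.
J [t=199, t=229] → before → no.
Q [t=666, t=841] → during → no.
R [t=561, t=956] → during → no.
W [t=318, t=712] → overlaps → counts.
Total: 2.

2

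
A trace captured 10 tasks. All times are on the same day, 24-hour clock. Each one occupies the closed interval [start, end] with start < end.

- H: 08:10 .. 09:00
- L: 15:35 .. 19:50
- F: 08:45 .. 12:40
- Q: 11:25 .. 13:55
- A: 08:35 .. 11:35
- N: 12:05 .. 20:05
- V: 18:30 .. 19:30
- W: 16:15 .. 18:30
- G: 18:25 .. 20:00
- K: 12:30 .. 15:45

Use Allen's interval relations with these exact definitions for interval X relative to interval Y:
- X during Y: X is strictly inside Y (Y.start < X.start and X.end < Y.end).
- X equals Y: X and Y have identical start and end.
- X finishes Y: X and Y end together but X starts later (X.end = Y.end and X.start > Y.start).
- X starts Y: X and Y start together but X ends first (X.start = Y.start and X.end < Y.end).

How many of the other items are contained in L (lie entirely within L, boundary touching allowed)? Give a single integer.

2

Target L = [15:35, 19:50].
A [08:35, 11:35] → before → no.
F [08:45, 12:40] → before → no.
G [18:25, 20:00] → overlapped-by → no.
H [08:10, 09:00] → before → no.
K [12:30, 15:45] → overlaps → no.
N [12:05, 20:05] → contains → no.
Q [11:25, 13:55] → before → no.
V [18:30, 19:30] → during → counts.
W [16:15, 18:30] → during → counts.
Total: 2.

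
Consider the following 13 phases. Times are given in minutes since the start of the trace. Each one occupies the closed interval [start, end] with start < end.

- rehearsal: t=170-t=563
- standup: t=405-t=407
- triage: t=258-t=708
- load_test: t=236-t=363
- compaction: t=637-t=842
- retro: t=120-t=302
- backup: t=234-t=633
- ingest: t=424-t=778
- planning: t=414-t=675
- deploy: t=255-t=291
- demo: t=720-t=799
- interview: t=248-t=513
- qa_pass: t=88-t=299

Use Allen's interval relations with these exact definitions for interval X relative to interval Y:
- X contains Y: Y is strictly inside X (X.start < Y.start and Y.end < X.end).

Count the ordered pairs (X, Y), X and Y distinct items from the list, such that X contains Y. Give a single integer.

16

Checking all 156 ordered pairs for relation 'contains'; matching pairs in alphabetical order:
(backup, deploy): backup contains deploy ✓
(backup, interview): backup contains interview ✓
(backup, load_test): backup contains load_test ✓
(backup, standup): backup contains standup ✓
(compaction, demo): compaction contains demo ✓
(interview, deploy): interview contains deploy ✓
(interview, standup): interview contains standup ✓
(load_test, deploy): load_test contains deploy ✓
(qa_pass, deploy): qa_pass contains deploy ✓
(rehearsal, deploy): rehearsal contains deploy ✓
(rehearsal, interview): rehearsal contains interview ✓
(rehearsal, load_test): rehearsal contains load_test ✓
(rehearsal, standup): rehearsal contains standup ✓
(retro, deploy): retro contains deploy ✓
(triage, planning): triage contains planning ✓
(triage, standup): triage contains standup ✓
Count: 16.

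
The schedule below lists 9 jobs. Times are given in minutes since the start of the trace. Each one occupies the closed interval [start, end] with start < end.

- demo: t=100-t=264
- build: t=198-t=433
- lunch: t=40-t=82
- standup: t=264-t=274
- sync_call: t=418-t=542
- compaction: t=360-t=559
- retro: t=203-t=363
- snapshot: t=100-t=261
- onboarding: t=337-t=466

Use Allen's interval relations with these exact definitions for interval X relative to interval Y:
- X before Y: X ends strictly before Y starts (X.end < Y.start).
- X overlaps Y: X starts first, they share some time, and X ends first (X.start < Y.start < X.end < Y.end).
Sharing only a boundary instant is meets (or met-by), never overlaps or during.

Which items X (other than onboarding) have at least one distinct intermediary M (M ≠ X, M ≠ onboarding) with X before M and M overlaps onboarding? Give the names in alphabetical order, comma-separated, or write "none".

lunch

Target onboarding = [t=337, t=466].
Intermediaries M with M overlaps onboarding: build, retro.
Via build — items with X before build: lunch.
Via retro — items with X before retro: lunch.
Union: lunch.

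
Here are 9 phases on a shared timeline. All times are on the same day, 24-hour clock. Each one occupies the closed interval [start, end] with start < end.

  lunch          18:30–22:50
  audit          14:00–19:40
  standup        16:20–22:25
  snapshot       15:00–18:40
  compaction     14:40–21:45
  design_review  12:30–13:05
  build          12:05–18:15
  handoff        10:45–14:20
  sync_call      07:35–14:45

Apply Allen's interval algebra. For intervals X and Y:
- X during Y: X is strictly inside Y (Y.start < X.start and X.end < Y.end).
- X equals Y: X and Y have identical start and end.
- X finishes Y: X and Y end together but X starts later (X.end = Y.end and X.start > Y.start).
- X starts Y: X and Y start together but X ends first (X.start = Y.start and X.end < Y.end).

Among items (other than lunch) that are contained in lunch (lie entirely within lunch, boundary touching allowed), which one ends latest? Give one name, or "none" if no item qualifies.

Target lunch = [18:30, 22:50].
audit [14:00, 19:40] → overlaps → excluded.
build [12:05, 18:15] → before → excluded.
compaction [14:40, 21:45] → overlaps → excluded.
design_review [12:30, 13:05] → before → excluded.
handoff [10:45, 14:20] → before → excluded.
snapshot [15:00, 18:40] → overlaps → excluded.
standup [16:20, 22:25] → overlaps → excluded.
sync_call [07:35, 14:45] → before → excluded.
No candidates → none.

none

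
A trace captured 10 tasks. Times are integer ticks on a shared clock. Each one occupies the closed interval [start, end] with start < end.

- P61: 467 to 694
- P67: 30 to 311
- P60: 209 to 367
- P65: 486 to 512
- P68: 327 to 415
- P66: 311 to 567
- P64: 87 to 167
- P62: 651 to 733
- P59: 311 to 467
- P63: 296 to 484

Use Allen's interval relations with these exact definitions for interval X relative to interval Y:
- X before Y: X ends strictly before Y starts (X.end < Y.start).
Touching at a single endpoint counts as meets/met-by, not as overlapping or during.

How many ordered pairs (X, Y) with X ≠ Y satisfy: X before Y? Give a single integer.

24

Checking all 90 ordered pairs for relation 'before'; matching pairs in alphabetical order:
(P59, P62): P59 before P62 ✓
(P59, P65): P59 before P65 ✓
(P60, P61): P60 before P61 ✓
(P60, P62): P60 before P62 ✓
(P60, P65): P60 before P65 ✓
(P63, P62): P63 before P62 ✓
(P63, P65): P63 before P65 ✓
(P64, P59): P64 before P59 ✓
(P64, P60): P64 before P60 ✓
(P64, P61): P64 before P61 ✓
(P64, P62): P64 before P62 ✓
(P64, P63): P64 before P63 ✓
(P64, P65): P64 before P65 ✓
(P64, P66): P64 before P66 ✓
(P64, P68): P64 before P68 ✓
(P65, P62): P65 before P62 ✓
(P66, P62): P66 before P62 ✓
(P67, P61): P67 before P61 ✓
(P67, P62): P67 before P62 ✓
(P67, P65): P67 before P65 ✓
(P67, P68): P67 before P68 ✓
(P68, P61): P68 before P61 ✓
(P68, P62): P68 before P62 ✓
(P68, P65): P68 before P65 ✓
Count: 24.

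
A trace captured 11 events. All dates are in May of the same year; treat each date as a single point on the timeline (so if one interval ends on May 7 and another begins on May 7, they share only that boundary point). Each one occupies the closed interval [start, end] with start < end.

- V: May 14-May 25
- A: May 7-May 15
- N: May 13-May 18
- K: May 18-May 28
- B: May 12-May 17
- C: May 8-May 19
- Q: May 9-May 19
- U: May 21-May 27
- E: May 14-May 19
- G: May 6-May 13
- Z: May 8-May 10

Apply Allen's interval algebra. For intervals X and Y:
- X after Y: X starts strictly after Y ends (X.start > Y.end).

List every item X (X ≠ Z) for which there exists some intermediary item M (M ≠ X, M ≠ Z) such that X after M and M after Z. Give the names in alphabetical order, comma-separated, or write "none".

Target Z = [May 8, May 10].
Intermediaries M with M after Z: B, E, K, N, U, V.
Via B — items with X after B: K, U.
Via E — items with X after E: U.
Via K — items with X after K: none.
Via N — items with X after N: U.
Via U — items with X after U: none.
Via V — items with X after V: none.
Union: K, U.

K, U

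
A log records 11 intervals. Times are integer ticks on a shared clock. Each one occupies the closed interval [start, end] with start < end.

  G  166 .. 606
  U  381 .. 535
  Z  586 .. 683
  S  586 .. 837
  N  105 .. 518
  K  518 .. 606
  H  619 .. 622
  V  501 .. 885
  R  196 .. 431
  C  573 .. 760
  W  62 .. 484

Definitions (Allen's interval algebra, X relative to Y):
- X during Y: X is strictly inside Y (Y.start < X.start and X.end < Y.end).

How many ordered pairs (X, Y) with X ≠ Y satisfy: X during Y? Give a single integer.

Checking all 110 ordered pairs for relation 'during'; matching pairs in alphabetical order:
(C, V): C during V ✓
(H, C): H during C ✓
(H, S): H during S ✓
(H, V): H during V ✓
(H, Z): H during Z ✓
(K, V): K during V ✓
(R, G): R during G ✓
(R, N): R during N ✓
(R, W): R during W ✓
(S, V): S during V ✓
(U, G): U during G ✓
(Z, C): Z during C ✓
(Z, V): Z during V ✓
Count: 13.

13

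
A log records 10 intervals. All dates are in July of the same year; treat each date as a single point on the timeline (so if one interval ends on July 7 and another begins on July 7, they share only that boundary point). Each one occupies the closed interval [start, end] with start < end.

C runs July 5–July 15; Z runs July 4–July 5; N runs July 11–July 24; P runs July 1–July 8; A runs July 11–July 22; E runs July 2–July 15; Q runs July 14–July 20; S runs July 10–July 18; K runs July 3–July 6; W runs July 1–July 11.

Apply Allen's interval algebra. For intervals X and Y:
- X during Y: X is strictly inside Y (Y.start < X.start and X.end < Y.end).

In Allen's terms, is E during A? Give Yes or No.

E = [July 2, July 15], A = [July 11, July 22].
Actual relation of E to A: overlaps.
Asked whether 'during' holds → No.

No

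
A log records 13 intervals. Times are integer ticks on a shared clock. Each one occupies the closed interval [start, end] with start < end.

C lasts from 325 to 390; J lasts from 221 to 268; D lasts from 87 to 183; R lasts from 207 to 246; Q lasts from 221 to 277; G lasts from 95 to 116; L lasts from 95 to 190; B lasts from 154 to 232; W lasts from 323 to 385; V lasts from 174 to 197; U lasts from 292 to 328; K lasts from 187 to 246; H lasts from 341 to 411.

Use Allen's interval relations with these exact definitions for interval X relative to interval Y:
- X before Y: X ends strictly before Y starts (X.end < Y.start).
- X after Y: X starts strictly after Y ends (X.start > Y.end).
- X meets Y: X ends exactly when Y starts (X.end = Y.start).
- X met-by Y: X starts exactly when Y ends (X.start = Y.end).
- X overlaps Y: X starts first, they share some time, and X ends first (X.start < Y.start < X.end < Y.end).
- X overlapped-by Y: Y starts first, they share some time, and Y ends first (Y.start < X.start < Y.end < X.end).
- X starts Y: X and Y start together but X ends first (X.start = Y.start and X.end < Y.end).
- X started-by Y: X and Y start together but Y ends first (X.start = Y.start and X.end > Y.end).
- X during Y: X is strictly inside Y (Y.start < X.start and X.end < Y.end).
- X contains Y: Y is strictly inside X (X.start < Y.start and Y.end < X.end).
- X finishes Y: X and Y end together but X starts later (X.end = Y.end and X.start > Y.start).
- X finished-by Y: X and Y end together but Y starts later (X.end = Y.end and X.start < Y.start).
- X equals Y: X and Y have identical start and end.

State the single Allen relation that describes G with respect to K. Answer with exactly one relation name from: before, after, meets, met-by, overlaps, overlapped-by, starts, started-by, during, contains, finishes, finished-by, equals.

G = [95, 116]; K = [187, 246].
Compare endpoints: G.start < K.start, G.start < K.end, G.end < K.start, G.end < K.end.
That pattern is 'before'.

before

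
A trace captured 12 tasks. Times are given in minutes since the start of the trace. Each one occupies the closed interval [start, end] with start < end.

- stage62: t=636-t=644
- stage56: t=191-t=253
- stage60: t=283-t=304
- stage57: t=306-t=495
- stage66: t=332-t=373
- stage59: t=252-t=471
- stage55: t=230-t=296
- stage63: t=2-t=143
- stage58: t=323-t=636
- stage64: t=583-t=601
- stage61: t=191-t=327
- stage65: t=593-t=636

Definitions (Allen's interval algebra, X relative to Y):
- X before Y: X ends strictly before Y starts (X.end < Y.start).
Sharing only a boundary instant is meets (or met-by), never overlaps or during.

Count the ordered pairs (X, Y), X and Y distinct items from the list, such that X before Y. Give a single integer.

Checking all 132 ordered pairs for relation 'before'; matching pairs in alphabetical order:
(stage55, stage57): stage55 before stage57 ✓
(stage55, stage58): stage55 before stage58 ✓
(stage55, stage62): stage55 before stage62 ✓
(stage55, stage64): stage55 before stage64 ✓
(stage55, stage65): stage55 before stage65 ✓
(stage55, stage66): stage55 before stage66 ✓
(stage56, stage57): stage56 before stage57 ✓
(stage56, stage58): stage56 before stage58 ✓
(stage56, stage60): stage56 before stage60 ✓
(stage56, stage62): stage56 before stage62 ✓
(stage56, stage64): stage56 before stage64 ✓
(stage56, stage65): stage56 before stage65 ✓
(stage56, stage66): stage56 before stage66 ✓
(stage57, stage62): stage57 before stage62 ✓
(stage57, stage64): stage57 before stage64 ✓
(stage57, stage65): stage57 before stage65 ✓
(stage59, stage62): stage59 before stage62 ✓
(stage59, stage64): stage59 before stage64 ✓
(stage59, stage65): stage59 before stage65 ✓
(stage60, stage57): stage60 before stage57 ✓
(stage60, stage58): stage60 before stage58 ✓
(stage60, stage62): stage60 before stage62 ✓
(stage60, stage64): stage60 before stage64 ✓
(stage60, stage65): stage60 before stage65 ✓
... plus 20 further pairs not listed.
Count: 44.

44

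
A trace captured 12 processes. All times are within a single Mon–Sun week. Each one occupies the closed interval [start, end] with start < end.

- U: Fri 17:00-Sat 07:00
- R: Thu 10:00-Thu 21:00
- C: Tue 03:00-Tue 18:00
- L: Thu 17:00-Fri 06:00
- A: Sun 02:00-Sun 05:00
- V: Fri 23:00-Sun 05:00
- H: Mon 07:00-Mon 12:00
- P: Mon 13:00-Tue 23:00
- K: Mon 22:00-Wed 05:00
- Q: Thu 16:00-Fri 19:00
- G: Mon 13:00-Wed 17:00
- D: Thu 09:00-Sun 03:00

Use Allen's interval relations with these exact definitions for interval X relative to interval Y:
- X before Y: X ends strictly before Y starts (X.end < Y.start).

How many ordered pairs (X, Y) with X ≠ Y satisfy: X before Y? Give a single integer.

Checking all 132 ordered pairs for relation 'before'; matching pairs in alphabetical order:
(C, A): C before A ✓
(C, D): C before D ✓
(C, L): C before L ✓
(C, Q): C before Q ✓
(C, R): C before R ✓
(C, U): C before U ✓
(C, V): C before V ✓
(G, A): G before A ✓
(G, D): G before D ✓
(G, L): G before L ✓
(G, Q): G before Q ✓
(G, R): G before R ✓
(G, U): G before U ✓
(G, V): G before V ✓
(H, A): H before A ✓
(H, C): H before C ✓
(H, D): H before D ✓
(H, G): H before G ✓
(H, K): H before K ✓
(H, L): H before L ✓
(H, P): H before P ✓
(H, Q): H before Q ✓
(H, R): H before R ✓
(H, U): H before U ✓
... plus 24 further pairs not listed.
Count: 48.

48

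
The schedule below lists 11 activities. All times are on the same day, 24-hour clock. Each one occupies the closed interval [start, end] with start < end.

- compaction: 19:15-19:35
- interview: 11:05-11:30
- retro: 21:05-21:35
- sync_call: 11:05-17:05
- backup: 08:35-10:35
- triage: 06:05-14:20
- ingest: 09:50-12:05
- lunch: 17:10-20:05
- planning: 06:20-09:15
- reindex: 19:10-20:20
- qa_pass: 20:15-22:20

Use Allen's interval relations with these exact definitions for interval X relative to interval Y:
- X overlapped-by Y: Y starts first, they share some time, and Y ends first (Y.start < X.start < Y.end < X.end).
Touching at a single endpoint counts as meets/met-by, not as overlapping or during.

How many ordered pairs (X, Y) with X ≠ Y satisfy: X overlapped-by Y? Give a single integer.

Checking all 110 ordered pairs for relation 'overlapped-by'; matching pairs in alphabetical order:
(backup, planning): backup overlapped-by planning ✓
(ingest, backup): ingest overlapped-by backup ✓
(qa_pass, reindex): qa_pass overlapped-by reindex ✓
(reindex, lunch): reindex overlapped-by lunch ✓
(sync_call, ingest): sync_call overlapped-by ingest ✓
(sync_call, triage): sync_call overlapped-by triage ✓
Count: 6.

6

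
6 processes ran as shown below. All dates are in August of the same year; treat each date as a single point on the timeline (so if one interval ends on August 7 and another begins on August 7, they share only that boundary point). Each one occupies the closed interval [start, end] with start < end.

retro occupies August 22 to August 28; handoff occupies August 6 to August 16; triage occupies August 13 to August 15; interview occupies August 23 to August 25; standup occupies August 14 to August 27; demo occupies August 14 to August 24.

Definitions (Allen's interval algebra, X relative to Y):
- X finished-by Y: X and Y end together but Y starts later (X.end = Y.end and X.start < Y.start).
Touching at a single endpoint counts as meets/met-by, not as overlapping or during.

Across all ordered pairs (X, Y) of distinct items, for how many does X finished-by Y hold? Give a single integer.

Checking all 30 ordered pairs for relation 'finished-by'; matching pairs in alphabetical order:
No pair satisfies it.
Count: 0.

0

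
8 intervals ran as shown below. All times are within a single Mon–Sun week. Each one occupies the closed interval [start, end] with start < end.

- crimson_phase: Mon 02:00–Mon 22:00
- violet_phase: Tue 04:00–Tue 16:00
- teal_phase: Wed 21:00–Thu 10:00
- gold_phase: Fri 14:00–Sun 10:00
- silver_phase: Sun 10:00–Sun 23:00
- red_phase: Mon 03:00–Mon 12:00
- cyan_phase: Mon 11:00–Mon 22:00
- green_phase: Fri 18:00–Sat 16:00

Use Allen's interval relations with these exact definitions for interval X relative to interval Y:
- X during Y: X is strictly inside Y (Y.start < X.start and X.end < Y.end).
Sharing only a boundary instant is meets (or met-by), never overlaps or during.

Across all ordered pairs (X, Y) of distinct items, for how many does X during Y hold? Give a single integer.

Checking all 56 ordered pairs for relation 'during'; matching pairs in alphabetical order:
(green_phase, gold_phase): green_phase during gold_phase ✓
(red_phase, crimson_phase): red_phase during crimson_phase ✓
Count: 2.

2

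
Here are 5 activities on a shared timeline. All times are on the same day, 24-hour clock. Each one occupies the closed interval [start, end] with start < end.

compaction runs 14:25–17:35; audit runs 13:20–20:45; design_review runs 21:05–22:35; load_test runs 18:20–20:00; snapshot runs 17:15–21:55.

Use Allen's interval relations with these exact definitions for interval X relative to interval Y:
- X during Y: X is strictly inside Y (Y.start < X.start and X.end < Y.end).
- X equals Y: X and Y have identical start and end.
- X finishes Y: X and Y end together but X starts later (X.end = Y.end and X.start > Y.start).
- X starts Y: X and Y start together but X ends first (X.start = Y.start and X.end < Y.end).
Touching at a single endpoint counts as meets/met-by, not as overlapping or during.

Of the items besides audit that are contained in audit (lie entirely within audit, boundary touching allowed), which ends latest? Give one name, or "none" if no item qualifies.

Target audit = [13:20, 20:45].
compaction [14:25, 17:35] → during → candidate.
design_review [21:05, 22:35] → after → excluded.
load_test [18:20, 20:00] → during → candidate.
snapshot [17:15, 21:55] → overlapped-by → excluded.
Among candidates, latest end is 20:00 → load_test.

load_test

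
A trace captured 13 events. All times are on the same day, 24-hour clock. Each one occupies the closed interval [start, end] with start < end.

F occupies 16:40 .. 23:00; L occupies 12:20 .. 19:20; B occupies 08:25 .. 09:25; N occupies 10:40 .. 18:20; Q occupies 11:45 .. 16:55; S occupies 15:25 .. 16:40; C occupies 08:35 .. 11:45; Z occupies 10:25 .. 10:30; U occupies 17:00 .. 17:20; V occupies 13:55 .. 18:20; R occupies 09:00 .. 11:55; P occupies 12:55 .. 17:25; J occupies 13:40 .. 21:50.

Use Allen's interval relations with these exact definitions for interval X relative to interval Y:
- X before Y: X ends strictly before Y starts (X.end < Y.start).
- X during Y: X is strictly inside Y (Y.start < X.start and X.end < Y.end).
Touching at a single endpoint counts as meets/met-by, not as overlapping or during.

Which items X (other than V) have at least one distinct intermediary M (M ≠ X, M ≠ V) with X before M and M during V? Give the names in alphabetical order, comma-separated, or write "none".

Target V = [13:55, 18:20].
Intermediaries M with M during V: S, U.
Via S — items with X before S: B, C, R, Z.
Via U — items with X before U: B, C, Q, R, S, Z.
Union: B, C, Q, R, S, Z.

B, C, Q, R, S, Z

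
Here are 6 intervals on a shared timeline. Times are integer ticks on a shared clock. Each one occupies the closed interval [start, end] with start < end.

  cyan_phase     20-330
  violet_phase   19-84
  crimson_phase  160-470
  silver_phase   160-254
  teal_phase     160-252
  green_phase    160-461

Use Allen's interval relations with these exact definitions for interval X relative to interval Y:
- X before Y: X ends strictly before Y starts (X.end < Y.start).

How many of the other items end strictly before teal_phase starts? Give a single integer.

1

Target teal_phase = [160, 252].
crimson_phase [160, 470] → started-by → no.
cyan_phase [20, 330] → contains → no.
green_phase [160, 461] → started-by → no.
silver_phase [160, 254] → started-by → no.
violet_phase [19, 84] → before → counts.
Total: 1.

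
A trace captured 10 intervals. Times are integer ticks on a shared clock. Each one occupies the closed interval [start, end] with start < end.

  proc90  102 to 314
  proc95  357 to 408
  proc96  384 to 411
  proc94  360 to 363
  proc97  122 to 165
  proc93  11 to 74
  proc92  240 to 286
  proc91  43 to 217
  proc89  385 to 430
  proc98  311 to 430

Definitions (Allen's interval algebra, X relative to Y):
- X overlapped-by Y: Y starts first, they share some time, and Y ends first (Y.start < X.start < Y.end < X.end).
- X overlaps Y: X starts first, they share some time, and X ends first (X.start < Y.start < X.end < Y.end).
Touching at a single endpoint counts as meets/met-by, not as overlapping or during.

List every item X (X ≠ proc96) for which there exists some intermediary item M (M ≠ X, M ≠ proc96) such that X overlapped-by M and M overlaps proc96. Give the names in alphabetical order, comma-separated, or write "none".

Target proc96 = [384, 411].
Intermediaries M with M overlaps proc96: proc95.
Via proc95 — items with X overlapped-by proc95: proc89.
Union: proc89.

proc89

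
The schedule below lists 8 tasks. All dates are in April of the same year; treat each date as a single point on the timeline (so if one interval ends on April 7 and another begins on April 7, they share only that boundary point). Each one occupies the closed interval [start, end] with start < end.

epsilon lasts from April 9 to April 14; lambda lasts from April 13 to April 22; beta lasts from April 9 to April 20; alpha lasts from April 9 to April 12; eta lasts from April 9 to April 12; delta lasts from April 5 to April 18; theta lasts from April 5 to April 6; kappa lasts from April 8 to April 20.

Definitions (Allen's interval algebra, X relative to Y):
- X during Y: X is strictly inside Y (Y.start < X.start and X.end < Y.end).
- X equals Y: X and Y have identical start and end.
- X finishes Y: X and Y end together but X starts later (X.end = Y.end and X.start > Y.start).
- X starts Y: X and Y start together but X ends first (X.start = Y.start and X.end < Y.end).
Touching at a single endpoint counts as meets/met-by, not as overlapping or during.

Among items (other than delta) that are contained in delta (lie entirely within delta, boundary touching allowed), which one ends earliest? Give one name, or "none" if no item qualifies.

theta

Target delta = [April 5, April 18].
alpha [April 9, April 12] → during → candidate.
beta [April 9, April 20] → overlapped-by → excluded.
epsilon [April 9, April 14] → during → candidate.
eta [April 9, April 12] → during → candidate.
kappa [April 8, April 20] → overlapped-by → excluded.
lambda [April 13, April 22] → overlapped-by → excluded.
theta [April 5, April 6] → starts → candidate.
Among candidates, earliest end is April 6 → theta.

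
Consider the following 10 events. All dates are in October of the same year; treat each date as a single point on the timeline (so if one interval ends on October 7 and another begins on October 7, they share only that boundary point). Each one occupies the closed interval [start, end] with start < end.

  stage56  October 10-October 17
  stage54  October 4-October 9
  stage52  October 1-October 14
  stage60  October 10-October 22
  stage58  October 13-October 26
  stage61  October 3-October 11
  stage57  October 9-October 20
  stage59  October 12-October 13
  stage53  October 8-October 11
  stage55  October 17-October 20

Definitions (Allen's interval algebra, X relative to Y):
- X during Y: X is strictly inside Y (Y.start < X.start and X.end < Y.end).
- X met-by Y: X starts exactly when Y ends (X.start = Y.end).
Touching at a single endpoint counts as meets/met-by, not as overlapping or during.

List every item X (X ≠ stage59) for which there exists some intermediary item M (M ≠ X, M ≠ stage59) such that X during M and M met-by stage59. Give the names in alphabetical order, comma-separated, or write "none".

Target stage59 = [October 12, October 13].
Intermediaries M with M met-by stage59: stage58.
Via stage58 — items with X during stage58: stage55.
Union: stage55.

stage55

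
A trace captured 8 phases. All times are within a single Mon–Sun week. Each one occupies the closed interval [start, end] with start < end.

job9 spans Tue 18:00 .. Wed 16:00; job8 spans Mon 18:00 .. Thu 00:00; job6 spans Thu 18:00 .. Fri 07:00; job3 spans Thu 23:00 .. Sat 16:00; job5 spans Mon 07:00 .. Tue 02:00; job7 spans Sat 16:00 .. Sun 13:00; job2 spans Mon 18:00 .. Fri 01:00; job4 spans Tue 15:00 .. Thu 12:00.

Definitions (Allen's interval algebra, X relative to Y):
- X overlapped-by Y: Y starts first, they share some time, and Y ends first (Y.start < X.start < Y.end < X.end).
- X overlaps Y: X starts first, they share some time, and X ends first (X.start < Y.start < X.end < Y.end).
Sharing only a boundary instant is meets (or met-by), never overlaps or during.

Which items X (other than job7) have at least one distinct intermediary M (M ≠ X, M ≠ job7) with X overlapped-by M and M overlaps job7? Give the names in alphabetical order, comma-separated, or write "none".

Target job7 = [Sat 16:00, Sun 13:00].
Intermediaries M with M overlaps job7: none.
Union: none.

none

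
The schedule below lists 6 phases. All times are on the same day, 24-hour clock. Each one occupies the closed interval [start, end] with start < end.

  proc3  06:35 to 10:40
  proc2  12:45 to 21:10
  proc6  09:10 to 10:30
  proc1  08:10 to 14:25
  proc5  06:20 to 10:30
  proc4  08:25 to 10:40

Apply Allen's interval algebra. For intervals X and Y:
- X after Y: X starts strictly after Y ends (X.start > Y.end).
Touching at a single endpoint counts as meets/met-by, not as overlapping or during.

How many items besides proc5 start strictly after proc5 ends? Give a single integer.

Target proc5 = [06:20, 10:30].
proc1 [08:10, 14:25] → overlapped-by → no.
proc2 [12:45, 21:10] → after → counts.
proc3 [06:35, 10:40] → overlapped-by → no.
proc4 [08:25, 10:40] → overlapped-by → no.
proc6 [09:10, 10:30] → finishes → no.
Total: 1.

1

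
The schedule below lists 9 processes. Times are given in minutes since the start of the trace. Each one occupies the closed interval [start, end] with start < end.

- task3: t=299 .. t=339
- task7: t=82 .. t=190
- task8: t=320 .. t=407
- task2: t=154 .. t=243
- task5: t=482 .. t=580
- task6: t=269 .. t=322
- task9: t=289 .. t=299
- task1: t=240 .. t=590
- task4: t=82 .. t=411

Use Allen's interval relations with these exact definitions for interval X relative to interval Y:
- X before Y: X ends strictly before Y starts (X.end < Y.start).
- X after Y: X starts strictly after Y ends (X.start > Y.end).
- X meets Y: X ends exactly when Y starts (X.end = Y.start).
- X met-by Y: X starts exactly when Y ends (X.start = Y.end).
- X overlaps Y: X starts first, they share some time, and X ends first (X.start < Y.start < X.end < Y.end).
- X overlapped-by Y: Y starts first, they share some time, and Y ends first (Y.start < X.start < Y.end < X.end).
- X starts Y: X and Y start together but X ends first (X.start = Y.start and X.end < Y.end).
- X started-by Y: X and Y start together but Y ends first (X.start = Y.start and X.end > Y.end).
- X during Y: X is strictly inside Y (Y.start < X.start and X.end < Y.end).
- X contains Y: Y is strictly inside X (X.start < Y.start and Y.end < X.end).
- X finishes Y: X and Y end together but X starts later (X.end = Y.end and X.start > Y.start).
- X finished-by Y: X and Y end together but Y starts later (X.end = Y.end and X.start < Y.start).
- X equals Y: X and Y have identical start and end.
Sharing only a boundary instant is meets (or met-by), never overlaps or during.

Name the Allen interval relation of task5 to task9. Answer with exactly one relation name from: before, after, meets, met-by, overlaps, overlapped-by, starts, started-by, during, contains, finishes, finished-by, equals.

after

task5 = [t=482, t=580]; task9 = [t=289, t=299].
Compare endpoints: task5.start > task9.start, task5.start > task9.end, task5.end > task9.start, task5.end > task9.end.
That pattern is 'after'.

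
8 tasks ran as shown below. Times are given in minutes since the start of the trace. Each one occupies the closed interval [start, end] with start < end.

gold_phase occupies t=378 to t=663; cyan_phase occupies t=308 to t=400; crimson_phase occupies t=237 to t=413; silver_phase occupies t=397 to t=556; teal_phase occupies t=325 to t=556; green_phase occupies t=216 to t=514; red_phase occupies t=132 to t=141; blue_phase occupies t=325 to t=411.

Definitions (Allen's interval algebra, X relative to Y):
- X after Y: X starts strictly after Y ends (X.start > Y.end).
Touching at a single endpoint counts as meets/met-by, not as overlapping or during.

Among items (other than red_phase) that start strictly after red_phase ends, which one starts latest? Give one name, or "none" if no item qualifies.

Target red_phase = [t=132, t=141].
blue_phase [t=325, t=411] → after → candidate.
crimson_phase [t=237, t=413] → after → candidate.
cyan_phase [t=308, t=400] → after → candidate.
gold_phase [t=378, t=663] → after → candidate.
green_phase [t=216, t=514] → after → candidate.
silver_phase [t=397, t=556] → after → candidate.
teal_phase [t=325, t=556] → after → candidate.
Among candidates, latest start is t=397 → silver_phase.

silver_phase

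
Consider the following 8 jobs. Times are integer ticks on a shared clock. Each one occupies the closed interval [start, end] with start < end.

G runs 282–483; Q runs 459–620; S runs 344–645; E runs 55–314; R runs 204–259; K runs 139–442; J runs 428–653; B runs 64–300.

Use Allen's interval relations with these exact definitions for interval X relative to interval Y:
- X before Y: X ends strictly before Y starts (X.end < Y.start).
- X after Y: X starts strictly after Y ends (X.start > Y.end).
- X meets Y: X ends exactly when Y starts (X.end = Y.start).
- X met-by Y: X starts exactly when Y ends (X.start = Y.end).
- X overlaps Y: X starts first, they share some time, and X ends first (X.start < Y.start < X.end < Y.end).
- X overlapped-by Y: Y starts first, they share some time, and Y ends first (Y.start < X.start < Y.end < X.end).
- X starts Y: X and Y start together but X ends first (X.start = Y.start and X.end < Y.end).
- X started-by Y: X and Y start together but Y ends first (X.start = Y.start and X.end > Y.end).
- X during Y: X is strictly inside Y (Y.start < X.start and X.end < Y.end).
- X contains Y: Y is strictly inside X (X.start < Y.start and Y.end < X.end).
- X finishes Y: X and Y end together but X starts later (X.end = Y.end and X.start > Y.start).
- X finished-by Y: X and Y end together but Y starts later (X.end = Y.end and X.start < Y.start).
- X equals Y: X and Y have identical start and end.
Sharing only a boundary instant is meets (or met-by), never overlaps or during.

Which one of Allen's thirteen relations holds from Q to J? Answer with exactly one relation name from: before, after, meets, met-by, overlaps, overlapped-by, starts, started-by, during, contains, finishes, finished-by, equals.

during

Q = [459, 620]; J = [428, 653].
Compare endpoints: Q.start > J.start, Q.start < J.end, Q.end > J.start, Q.end < J.end.
That pattern is 'during'.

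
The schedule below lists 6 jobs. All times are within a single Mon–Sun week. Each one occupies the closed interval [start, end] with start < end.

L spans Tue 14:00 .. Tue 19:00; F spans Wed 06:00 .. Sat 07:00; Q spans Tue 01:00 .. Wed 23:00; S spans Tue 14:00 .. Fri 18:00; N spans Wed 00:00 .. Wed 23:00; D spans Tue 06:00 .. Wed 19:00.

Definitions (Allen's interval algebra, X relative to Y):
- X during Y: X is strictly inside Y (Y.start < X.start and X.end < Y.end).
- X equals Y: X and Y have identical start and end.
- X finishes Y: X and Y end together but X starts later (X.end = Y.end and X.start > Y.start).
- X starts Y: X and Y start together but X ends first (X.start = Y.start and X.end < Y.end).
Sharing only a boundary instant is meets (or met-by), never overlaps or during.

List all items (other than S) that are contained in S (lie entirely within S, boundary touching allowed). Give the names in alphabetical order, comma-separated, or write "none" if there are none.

Target S = [Tue 14:00, Fri 18:00].
D [Tue 06:00, Wed 19:00] → overlaps → no.
F [Wed 06:00, Sat 07:00] → overlapped-by → no.
L [Tue 14:00, Tue 19:00] → starts → yes.
N [Wed 00:00, Wed 23:00] → during → yes.
Q [Tue 01:00, Wed 23:00] → overlaps → no.
Result: L, N.

L, N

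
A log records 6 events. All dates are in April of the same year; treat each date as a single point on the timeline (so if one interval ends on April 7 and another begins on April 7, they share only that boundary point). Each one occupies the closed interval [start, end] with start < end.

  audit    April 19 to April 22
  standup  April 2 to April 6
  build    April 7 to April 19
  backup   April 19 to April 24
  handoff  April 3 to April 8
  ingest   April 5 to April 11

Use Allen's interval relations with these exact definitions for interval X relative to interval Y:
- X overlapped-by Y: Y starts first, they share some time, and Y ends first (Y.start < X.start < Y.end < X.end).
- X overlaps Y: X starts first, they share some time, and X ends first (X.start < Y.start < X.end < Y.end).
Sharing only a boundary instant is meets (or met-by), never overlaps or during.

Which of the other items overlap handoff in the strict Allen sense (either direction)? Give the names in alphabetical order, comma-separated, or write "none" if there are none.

Target handoff = [April 3, April 8].
audit [April 19, April 22] → after → no.
backup [April 19, April 24] → after → no.
build [April 7, April 19] → overlapped-by → yes.
ingest [April 5, April 11] → overlapped-by → yes.
standup [April 2, April 6] → overlaps → yes.
Result: build, ingest, standup.

build, ingest, standup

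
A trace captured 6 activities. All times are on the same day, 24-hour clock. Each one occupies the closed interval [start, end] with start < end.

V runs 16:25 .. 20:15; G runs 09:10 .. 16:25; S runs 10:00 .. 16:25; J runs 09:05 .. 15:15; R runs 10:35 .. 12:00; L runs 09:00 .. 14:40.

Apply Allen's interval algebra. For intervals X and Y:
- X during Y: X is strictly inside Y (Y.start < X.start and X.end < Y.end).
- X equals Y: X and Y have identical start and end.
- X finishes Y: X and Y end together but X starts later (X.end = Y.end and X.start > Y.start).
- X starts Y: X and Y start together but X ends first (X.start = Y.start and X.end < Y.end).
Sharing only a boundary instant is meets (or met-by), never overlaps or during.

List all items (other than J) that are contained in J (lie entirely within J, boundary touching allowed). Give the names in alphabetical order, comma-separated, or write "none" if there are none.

Target J = [09:05, 15:15].
G [09:10, 16:25] → overlapped-by → no.
L [09:00, 14:40] → overlaps → no.
R [10:35, 12:00] → during → yes.
S [10:00, 16:25] → overlapped-by → no.
V [16:25, 20:15] → after → no.
Result: R.

R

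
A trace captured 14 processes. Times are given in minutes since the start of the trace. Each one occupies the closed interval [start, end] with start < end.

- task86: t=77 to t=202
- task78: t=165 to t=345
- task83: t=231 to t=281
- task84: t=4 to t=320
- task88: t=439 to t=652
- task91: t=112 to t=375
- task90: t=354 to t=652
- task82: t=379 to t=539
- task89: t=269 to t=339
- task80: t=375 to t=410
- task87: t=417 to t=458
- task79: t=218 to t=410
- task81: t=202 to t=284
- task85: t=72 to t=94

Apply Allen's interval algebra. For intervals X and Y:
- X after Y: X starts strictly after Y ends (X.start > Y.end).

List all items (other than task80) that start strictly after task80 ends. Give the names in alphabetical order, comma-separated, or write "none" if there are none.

Target task80 = [t=375, t=410].
task78 [t=165, t=345] → before → no.
task79 [t=218, t=410] → finished-by → no.
task81 [t=202, t=284] → before → no.
task82 [t=379, t=539] → overlapped-by → no.
task83 [t=231, t=281] → before → no.
task84 [t=4, t=320] → before → no.
task85 [t=72, t=94] → before → no.
task86 [t=77, t=202] → before → no.
task87 [t=417, t=458] → after → yes.
task88 [t=439, t=652] → after → yes.
task89 [t=269, t=339] → before → no.
task90 [t=354, t=652] → contains → no.
task91 [t=112, t=375] → meets → no.
Result: task87, task88.

task87, task88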